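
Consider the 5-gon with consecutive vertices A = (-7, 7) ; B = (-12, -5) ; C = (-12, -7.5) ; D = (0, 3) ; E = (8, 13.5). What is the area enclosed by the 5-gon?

Apply the shoelace formula: 2A = Σ (x_i·y_{i+1} − x_{i+1}·y_i), indices taken mod 5.
Σ = (119) + (30) + (-36) + (-24) + (150.5) = 239.5
Area = |Σ|/2 = 119.75.

119.75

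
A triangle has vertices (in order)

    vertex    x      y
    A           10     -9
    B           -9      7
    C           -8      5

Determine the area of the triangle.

Apply Gauss's area formula: 2A = Σ (x_i·y_{i+1} − x_{i+1}·y_i), indices taken mod 3.
Σ = (-11) + (11) + (22) = 22
Area = |Σ|/2 = 11.

11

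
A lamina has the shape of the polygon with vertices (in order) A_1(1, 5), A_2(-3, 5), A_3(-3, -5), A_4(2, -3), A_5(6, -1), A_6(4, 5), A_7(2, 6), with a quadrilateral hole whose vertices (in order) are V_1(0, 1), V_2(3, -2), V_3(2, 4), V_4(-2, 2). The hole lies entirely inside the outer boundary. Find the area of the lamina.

57

Outer boundary:
Apply the shoelace formula: 2A = Σ (x_i·y_{i+1} − x_{i+1}·y_i), indices taken mod 7.
Σ = (20) + (30) + (19) + (16) + (34) + (14) + (4) = 137
Area = |Σ|/2 = 68.5.
Hole:
Cross-terms: -3, 16, 12, -2  ⇒  Σ = 23
Area = |Σ|/2 = 11.5.
Net area = 68.5 − 11.5 = 57.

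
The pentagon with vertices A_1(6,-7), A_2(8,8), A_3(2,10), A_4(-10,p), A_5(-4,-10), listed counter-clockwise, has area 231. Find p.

Write out the shoelace sum; only the two edges meeting at A_4 involve p:
2·Area = [(2·p − (-10)·10) + ((-10)·(-10) − (-4)·p)] + 256
       = 6·p + 456 = 462
⇒ p = 1.

1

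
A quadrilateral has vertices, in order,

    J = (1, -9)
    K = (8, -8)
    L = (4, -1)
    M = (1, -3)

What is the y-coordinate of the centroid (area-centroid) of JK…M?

-396/71

Apply the shoelace (surveyor's) formula. First the cross-terms c_i = x_i·y_{i+1} − x_{i+1}·y_i:
  64, 24, -11, -6  ⇒  2A = 71, A = 35.5.
Then Σ (y_i + y_{i+1})·c_i = -1188, so ȳ = -1188 / (6·35.5) = -396/71.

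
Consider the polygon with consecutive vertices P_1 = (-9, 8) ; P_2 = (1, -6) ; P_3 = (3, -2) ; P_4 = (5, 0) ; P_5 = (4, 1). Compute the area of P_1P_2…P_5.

Σ = (46) + (16) + (10) + (5) + (41) = 118
Area = |Σ|/2 = 59.

59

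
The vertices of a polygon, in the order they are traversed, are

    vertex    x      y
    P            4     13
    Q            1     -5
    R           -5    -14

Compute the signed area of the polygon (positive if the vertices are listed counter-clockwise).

-40.5

Cross-terms: -33, -39, -9  ⇒  Σ = -81
Signed area = Σ/2 = -40.5 (negative ⇒ clockwise traversal).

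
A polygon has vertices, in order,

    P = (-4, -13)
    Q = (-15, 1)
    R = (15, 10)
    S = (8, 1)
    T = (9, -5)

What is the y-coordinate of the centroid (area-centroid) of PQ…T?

Apply the shoelace (surveyor's) formula. First the cross-terms c_i = x_i·y_{i+1} − x_{i+1}·y_i:
  -199, -165, -65, -49, -137  ⇒  2A = -615, A = -307.5.
Then Σ (y_i + y_{i+1})·c_i = 2520, so ȳ = 2520 / (6·(-307.5)) = -56/41.

-56/41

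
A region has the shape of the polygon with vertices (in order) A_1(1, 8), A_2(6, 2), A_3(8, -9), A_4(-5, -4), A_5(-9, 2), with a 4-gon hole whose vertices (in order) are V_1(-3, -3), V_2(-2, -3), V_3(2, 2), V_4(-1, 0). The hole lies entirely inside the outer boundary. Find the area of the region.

Outer boundary:
Σ = (-46) + (-70) + (-77) + (-46) + (-74) = -313
Area = |Σ|/2 = 156.5.
Hole:
Apply the shoelace (surveyor's) formula: 2A = Σ (x_i·y_{i+1} − x_{i+1}·y_i), indices taken mod 4.
Σ = (3) + (2) + (2) + (3) = 10
Area = |Σ|/2 = 5.
Net area = 156.5 − 5 = 151.5.

151.5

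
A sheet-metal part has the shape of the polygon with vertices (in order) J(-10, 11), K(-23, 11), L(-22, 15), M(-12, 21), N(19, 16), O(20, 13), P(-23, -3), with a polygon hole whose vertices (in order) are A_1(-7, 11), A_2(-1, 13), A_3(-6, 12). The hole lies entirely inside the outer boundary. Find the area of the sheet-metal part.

473

Outer boundary:
Apply the shoelace (surveyor's) formula: 2A = Σ (x_i·y_{i+1} − x_{i+1}·y_i), indices taken mod 7.
Σ = (143) + (-103) + (-282) + (-591) + (-73) + (239) + (-283) = -950
Area = |Σ|/2 = 475.
Hole:
Σ = (-80) + (66) + (18) = 4
Area = |Σ|/2 = 2.
Net area = 475 − 2 = 473.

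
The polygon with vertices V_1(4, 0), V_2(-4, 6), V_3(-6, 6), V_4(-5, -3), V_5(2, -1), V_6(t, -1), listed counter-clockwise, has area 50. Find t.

The doubled signed area Σ (x_i y_{i+1} − x_{i+1} y_i) is linear in t.
With t=0 it equals 97; the coefficient of t is 1 (from the two edges through V_6).
So 1·t + 97 = 2·50 = 100 ⇒ t = 3.

3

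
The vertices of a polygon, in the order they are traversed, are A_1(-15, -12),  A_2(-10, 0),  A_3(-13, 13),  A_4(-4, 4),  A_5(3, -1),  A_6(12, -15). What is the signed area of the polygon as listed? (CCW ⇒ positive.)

-330

Cross-terms: -120, -130, 0, -8, -33, -369  ⇒  Σ = -660
Signed area = Σ/2 = -330 (negative ⇒ clockwise traversal).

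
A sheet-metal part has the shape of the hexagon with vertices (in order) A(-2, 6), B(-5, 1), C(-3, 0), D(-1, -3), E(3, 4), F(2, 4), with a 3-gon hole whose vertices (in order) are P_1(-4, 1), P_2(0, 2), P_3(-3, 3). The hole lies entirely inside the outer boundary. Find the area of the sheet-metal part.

Outer boundary:
Apply the shoelace formula: 2A = Σ (x_i·y_{i+1} − x_{i+1}·y_i), indices taken mod 6.
A→B: (-2)(1) − (-5)(6) = 28
B→C: (-5)(0) − (-3)(1) = 3
C→D: (-3)(-3) − (-1)(0) = 9
D→E: (-1)(4) − (3)(-3) = 5
E→F: (3)(4) − (2)(4) = 4
F→A: (2)(6) − (-2)(4) = 20
Σ = 69
Area = |Σ|/2 = 34.5.
Hole:
Σ = (-8) + (6) + (9) = 7
Area = |Σ|/2 = 3.5.
Net area = 34.5 − 3.5 = 31.

31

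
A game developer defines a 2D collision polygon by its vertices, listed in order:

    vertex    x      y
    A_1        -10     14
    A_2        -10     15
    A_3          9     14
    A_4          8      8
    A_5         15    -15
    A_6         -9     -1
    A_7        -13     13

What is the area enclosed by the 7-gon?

Σ = (-10) + (-275) + (-40) + (-240) + (-150) + (-130) + (-52) = -897
Area = |Σ|/2 = 448.5.

448.5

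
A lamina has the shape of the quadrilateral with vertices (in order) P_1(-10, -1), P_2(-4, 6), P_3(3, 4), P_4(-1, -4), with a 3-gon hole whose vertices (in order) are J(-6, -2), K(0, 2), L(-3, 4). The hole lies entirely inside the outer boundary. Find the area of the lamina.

60.5

Outer boundary:
Apply the shoelace (surveyor's) formula: 2A = Σ (x_i·y_{i+1} − x_{i+1}·y_i), indices taken mod 4.
Cross-terms: -64, -34, -8, -39  ⇒  Σ = -145
Area = |Σ|/2 = 72.5.
Hole:
Apply the shoelace (surveyor's) formula: 2A = Σ (x_i·y_{i+1} − x_{i+1}·y_i), indices taken mod 3.
J→K: (-6)(2) − (0)(-2) = -12
K→L: (0)(4) − (-3)(2) = 6
L→J: (-3)(-2) − (-6)(4) = 30
Σ = 24
Area = |Σ|/2 = 12.
Net area = 72.5 − 12 = 60.5.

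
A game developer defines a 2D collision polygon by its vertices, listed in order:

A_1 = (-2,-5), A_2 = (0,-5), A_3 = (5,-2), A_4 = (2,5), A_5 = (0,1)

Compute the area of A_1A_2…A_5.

Σ = (10) + (25) + (29) + (2) + (2) = 68
Area = |Σ|/2 = 34.

34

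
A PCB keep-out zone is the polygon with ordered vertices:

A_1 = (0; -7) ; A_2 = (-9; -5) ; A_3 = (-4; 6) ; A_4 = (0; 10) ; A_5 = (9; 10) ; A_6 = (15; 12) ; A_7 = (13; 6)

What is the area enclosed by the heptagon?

233

Σ = (-63) + (-74) + (-40) + (-90) + (-42) + (-66) + (-91) = -466
Area = |Σ|/2 = 233.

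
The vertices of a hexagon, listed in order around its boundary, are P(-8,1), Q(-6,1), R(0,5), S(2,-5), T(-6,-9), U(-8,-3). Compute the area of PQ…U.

88

Apply the surveyor's formula: 2A = Σ (x_i·y_{i+1} − x_{i+1}·y_i), indices taken mod 6.
P→Q: (-8)(1) − (-6)(1) = -2
Q→R: (-6)(5) − (0)(1) = -30
R→S: (0)(-5) − (2)(5) = -10
S→T: (2)(-9) − (-6)(-5) = -48
T→U: (-6)(-3) − (-8)(-9) = -54
U→P: (-8)(1) − (-8)(-3) = -32
Σ = -176
Area = |Σ|/2 = 88.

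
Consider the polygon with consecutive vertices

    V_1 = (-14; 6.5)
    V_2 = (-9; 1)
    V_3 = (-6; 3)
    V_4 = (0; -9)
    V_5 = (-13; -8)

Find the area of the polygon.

Σ = (44.5) + (-21) + (54) + (-117) + (-196.5) = -236
Area = |Σ|/2 = 118.

118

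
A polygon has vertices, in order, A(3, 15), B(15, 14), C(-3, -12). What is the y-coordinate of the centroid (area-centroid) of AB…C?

17/3

Apply the shoelace (surveyor's) formula. First the cross-terms c_i = x_i·y_{i+1} − x_{i+1}·y_i:
  -183, -138, -9  ⇒  2A = -330, A = -165.
Then Σ (y_i + y_{i+1})·c_i = -5610, so ȳ = -5610 / (6·(-165)) = 17/3.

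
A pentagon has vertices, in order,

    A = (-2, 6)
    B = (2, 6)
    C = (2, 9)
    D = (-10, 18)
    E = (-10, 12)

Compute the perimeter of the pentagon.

|AB| = √((4)² + (0)²) = √16 = 4
|BC| = √((0)² + (3)²) = √9 = 3
|CD| = √((-12)² + (9)²) = √225 = 15
|DE| = √((0)² + (-6)²) = √36 = 6
|EA| = √((8)² + (-6)²) = √100 = 10
Perimeter = 4 + 3 + 15 + 6 + 10 = 38.

38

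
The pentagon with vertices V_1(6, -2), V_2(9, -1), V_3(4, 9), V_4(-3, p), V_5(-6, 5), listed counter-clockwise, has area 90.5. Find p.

Write out the shoelace sum; only the two edges meeting at V_4 involve p:
2·Area = [(4·p − (-3)·9) + ((-3)·5 − (-6)·p)] + 79
       = 10·p + 91 = 181
⇒ p = 9.

9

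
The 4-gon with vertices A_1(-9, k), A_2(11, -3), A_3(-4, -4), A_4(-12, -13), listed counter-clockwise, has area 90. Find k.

-14

Write out the shoelace sum; only the two edges meeting at A_1 involve k:
2·Area = [((-12)·k − (-9)·(-13)) + ((-9)·(-3) − 11·k)] + -52
       = -23·k + -142 = 180
⇒ k = -14.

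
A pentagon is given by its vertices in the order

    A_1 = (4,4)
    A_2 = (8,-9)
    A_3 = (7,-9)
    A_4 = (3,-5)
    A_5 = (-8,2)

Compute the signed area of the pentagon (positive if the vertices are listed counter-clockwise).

Apply the surveyor's formula: 2A = Σ (x_i·y_{i+1} − x_{i+1}·y_i), indices taken mod 5.
A_1→A_2: (4)(-9) − (8)(4) = -68
A_2→A_3: (8)(-9) − (7)(-9) = -9
A_3→A_4: (7)(-5) − (3)(-9) = -8
A_4→A_5: (3)(2) − (-8)(-5) = -34
A_5→A_1: (-8)(4) − (4)(2) = -40
Σ = -159
Signed area = Σ/2 = -79.5 (negative ⇒ clockwise traversal).

-79.5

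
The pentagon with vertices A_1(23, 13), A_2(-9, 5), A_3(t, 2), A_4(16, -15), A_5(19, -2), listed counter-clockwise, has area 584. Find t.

The doubled signed area Σ (x_i y_{i+1} − x_{i+1} y_i) is linear in t.
With t=0 it equals 728; the coefficient of t is -20 (from the two edges through A_3).
So -20·t + 728 = 2·584 = 1168 ⇒ t = -22.

-22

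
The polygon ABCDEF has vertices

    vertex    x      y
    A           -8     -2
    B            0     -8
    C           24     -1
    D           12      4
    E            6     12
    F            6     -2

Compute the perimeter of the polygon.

|AB| = √((8)² + (-6)²) = √100 = 10
|BC| = √((24)² + (7)²) = √625 = 25
|CD| = √((-12)² + (5)²) = √169 = 13
|DE| = √((-6)² + (8)²) = √100 = 10
|EF| = √((0)² + (-14)²) = √196 = 14
|FA| = √((-14)² + (0)²) = √196 = 14
Perimeter = 10 + 25 + 13 + 10 + 14 + 14 = 86.

86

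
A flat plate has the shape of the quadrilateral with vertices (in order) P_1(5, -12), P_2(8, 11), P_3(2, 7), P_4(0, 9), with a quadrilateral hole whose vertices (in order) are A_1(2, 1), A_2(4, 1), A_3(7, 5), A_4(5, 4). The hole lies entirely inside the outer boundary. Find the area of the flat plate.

73.5

Outer boundary:
Apply the shoelace (surveyor's) formula: 2A = Σ (x_i·y_{i+1} − x_{i+1}·y_i), indices taken mod 4.
Σ = (151) + (34) + (18) + (-45) = 158
Area = |Σ|/2 = 79.
Hole:
Apply Gauss's area formula: 2A = Σ (x_i·y_{i+1} − x_{i+1}·y_i), indices taken mod 4.
Σ = (-2) + (13) + (3) + (-3) = 11
Area = |Σ|/2 = 5.5.
Net area = 79 − 5.5 = 73.5.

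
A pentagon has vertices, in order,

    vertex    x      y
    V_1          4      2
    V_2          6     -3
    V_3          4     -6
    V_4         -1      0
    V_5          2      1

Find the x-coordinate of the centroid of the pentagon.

499/165

Apply the shoelace formula. First the cross-terms c_i = x_i·y_{i+1} − x_{i+1}·y_i:
  -24, -24, -6, -1, 0  ⇒  2A = -55, A = -27.5.
Then Σ (x_i + x_{i+1})·c_i = -499, so x̄ = -499 / (6·(-27.5)) = 499/165.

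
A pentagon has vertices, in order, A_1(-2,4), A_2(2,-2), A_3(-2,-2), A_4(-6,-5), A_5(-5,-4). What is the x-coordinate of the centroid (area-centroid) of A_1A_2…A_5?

Apply the shoelace (surveyor's) formula. First the cross-terms c_i = x_i·y_{i+1} − x_{i+1}·y_i:
  -4, -8, -2, -1, -28  ⇒  2A = -43, A = -21.5.
Then Σ (x_i + x_{i+1})·c_i = 223, so x̄ = 223 / (6·(-21.5)) = -223/129.

-223/129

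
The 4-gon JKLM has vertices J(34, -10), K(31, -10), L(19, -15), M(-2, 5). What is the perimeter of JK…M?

84

|JK| = √((-3)² + (0)²) = √9 = 3
|KL| = √((-12)² + (-5)²) = √169 = 13
|LM| = √((-21)² + (20)²) = √841 = 29
|MJ| = √((36)² + (-15)²) = √1521 = 39
Perimeter = 3 + 13 + 29 + 39 = 84.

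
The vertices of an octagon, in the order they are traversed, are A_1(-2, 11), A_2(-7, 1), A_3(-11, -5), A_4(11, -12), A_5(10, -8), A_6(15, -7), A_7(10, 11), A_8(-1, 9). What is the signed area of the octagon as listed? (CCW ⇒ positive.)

366.5

Σ = (75) + (46) + (187) + (32) + (50) + (235) + (101) + (7) = 733
Signed area = Σ/2 = 366.5 (positive ⇒ counter-clockwise traversal).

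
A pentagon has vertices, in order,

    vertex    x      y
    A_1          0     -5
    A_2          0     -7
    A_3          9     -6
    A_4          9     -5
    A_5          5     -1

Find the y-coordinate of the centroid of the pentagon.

Apply the shoelace formula. First the cross-terms c_i = x_i·y_{i+1} − x_{i+1}·y_i:
  0, 63, 9, 16, -25  ⇒  2A = 63, A = 31.5.
Then Σ (y_i + y_{i+1})·c_i = -864, so ȳ = -864 / (6·31.5) = -32/7.

-32/7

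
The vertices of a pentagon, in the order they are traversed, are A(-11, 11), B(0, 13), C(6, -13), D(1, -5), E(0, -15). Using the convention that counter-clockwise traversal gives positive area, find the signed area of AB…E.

-209

Apply Gauss's area formula: 2A = Σ (x_i·y_{i+1} − x_{i+1}·y_i), indices taken mod 5.
Σ = (-143) + (-78) + (-17) + (-15) + (-165) = -418
Signed area = Σ/2 = -209 (negative ⇒ clockwise traversal).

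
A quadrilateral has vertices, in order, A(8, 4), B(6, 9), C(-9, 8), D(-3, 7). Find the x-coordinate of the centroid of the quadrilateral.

59/30

Apply Gauss's area formula. First the cross-terms c_i = x_i·y_{i+1} − x_{i+1}·y_i:
  48, 129, -39, -68  ⇒  2A = 70, A = 35.
Then Σ (x_i + x_{i+1})·c_i = 413, so x̄ = 413 / (6·35) = 59/30.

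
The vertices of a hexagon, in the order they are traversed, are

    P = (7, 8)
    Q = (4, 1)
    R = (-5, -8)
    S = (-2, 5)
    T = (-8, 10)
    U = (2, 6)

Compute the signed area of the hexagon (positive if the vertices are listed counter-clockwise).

Σ = (-25) + (-27) + (-41) + (20) + (-68) + (-26) = -167
Signed area = Σ/2 = -83.5 (negative ⇒ clockwise traversal).

-83.5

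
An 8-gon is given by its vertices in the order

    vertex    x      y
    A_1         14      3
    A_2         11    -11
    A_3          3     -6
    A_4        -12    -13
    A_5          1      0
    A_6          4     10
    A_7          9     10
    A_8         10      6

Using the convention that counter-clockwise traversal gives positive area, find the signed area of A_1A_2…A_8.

Apply the surveyor's formula: 2A = Σ (x_i·y_{i+1} − x_{i+1}·y_i), indices taken mod 8.
Σ = (-187) + (-33) + (-111) + (13) + (10) + (-50) + (-46) + (-54) = -458
Signed area = Σ/2 = -229 (negative ⇒ clockwise traversal).

-229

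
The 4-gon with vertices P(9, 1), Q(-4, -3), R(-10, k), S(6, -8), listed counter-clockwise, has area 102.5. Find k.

-10

Write out the shoelace sum; only the two edges meeting at R involve k:
2·Area = [((-4)·k − (-10)·(-3)) + ((-10)·(-8) − 6·k)] + 55
       = -10·k + 105 = 205
⇒ k = -10.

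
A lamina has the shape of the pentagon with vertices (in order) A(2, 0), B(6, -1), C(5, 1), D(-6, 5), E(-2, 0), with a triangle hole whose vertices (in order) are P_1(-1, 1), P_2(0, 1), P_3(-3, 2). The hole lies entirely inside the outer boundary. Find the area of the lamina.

24.5

Outer boundary:
Apply the shoelace formula: 2A = Σ (x_i·y_{i+1} − x_{i+1}·y_i), indices taken mod 5.
Σ = (-2) + (11) + (31) + (10) + (0) = 50
Area = |Σ|/2 = 25.
Hole:
Apply Gauss's area formula: 2A = Σ (x_i·y_{i+1} − x_{i+1}·y_i), indices taken mod 3.
Cross-terms: -1, 3, -1  ⇒  Σ = 1
Area = |Σ|/2 = 0.5.
Net area = 25 − 0.5 = 24.5.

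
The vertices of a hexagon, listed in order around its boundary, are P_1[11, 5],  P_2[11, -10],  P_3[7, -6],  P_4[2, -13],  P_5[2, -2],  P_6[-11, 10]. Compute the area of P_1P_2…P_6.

192.5

Apply the shoelace (surveyor's) formula: 2A = Σ (x_i·y_{i+1} − x_{i+1}·y_i), indices taken mod 6.
Σ = (-165) + (4) + (-79) + (22) + (-2) + (-165) = -385
Area = |Σ|/2 = 192.5.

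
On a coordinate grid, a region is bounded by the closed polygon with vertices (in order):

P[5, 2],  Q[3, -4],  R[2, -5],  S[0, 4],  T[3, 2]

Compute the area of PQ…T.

Apply the shoelace formula: 2A = Σ (x_i·y_{i+1} − x_{i+1}·y_i), indices taken mod 5.
P→Q: (5)(-4) − (3)(2) = -26
Q→R: (3)(-5) − (2)(-4) = -7
R→S: (2)(4) − (0)(-5) = 8
S→T: (0)(2) − (3)(4) = -12
T→P: (3)(2) − (5)(2) = -4
Σ = -41
Area = |Σ|/2 = 20.5.

20.5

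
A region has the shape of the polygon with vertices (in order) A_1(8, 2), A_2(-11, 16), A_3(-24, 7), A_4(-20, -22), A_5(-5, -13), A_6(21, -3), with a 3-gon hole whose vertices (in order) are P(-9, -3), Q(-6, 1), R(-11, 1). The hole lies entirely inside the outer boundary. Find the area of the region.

Outer boundary:
Apply the surveyor's formula: 2A = Σ (x_i·y_{i+1} − x_{i+1}·y_i), indices taken mod 6.
Σ = (150) + (307) + (668) + (150) + (288) + (66) = 1629
Area = |Σ|/2 = 814.5.
Hole:
P→Q: (-9)(1) − (-6)(-3) = -27
Q→R: (-6)(1) − (-11)(1) = 5
R→P: (-11)(-3) − (-9)(1) = 42
Σ = 20
Area = |Σ|/2 = 10.
Net area = 814.5 − 10 = 804.5.

804.5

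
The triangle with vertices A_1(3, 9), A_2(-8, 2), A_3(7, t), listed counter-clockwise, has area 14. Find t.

9

The doubled signed area Σ (x_i y_{i+1} − x_{i+1} y_i) is linear in t.
With t=0 it equals 127; the coefficient of t is -11 (from the two edges through A_3).
So -11·t + 127 = 2·14 = 28 ⇒ t = 9.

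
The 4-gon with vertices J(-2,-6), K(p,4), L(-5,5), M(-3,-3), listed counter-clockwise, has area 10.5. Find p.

The doubled signed area Σ (x_i y_{i+1} − x_{i+1} y_i) is linear in p.
With p=0 it equals 54; the coefficient of p is 11 (from the two edges through K).
So 11·p + 54 = 2·10.5 = 21 ⇒ p = -3.

-3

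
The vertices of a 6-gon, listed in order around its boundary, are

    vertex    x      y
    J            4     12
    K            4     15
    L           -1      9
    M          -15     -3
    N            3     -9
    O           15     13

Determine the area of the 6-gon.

Σ = (12) + (51) + (138) + (144) + (174) + (128) = 647
Area = |Σ|/2 = 323.5.

323.5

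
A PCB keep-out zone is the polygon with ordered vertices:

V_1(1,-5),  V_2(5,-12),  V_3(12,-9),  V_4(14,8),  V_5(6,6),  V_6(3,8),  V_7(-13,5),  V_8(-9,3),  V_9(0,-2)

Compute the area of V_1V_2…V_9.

Σ = (13) + (99) + (222) + (36) + (30) + (119) + (6) + (18) + (2) = 545
Area = |Σ|/2 = 272.5.

272.5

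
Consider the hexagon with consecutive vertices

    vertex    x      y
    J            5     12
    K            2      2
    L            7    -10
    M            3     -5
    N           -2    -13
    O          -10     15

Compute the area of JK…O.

Apply the surveyor's formula: 2A = Σ (x_i·y_{i+1} − x_{i+1}·y_i), indices taken mod 6.
J→K: (5)(2) − (2)(12) = -14
K→L: (2)(-10) − (7)(2) = -34
L→M: (7)(-5) − (3)(-10) = -5
M→N: (3)(-13) − (-2)(-5) = -49
N→O: (-2)(15) − (-10)(-13) = -160
O→J: (-10)(12) − (5)(15) = -195
Σ = -457
Area = |Σ|/2 = 228.5.

228.5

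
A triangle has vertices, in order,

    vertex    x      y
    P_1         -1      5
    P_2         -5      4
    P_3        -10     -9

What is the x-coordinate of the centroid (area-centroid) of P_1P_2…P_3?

Apply the shoelace formula. First the cross-terms c_i = x_i·y_{i+1} − x_{i+1}·y_i:
  21, 85, -59  ⇒  2A = 47, A = 23.5.
Then Σ (x_i + x_{i+1})·c_i = -752, so x̄ = -752 / (6·23.5) = -16/3.

-16/3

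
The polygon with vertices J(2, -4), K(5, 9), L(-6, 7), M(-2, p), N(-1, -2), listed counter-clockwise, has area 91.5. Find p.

-6

The doubled signed area Σ (x_i y_{i+1} − x_{i+1} y_i) is linear in p.
With p=0 it equals 153; the coefficient of p is -5 (from the two edges through M).
So -5·p + 153 = 2·91.5 = 183 ⇒ p = -6.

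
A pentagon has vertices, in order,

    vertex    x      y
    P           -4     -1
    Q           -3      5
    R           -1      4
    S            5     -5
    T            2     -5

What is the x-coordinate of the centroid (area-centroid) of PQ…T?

Apply the shoelace formula. First the cross-terms c_i = x_i·y_{i+1} − x_{i+1}·y_i:
  -23, -7, -15, -15, -22  ⇒  2A = -82, A = -41.
Then Σ (x_i + x_{i+1})·c_i = 68, so x̄ = 68 / (6·(-41)) = -34/123.

-34/123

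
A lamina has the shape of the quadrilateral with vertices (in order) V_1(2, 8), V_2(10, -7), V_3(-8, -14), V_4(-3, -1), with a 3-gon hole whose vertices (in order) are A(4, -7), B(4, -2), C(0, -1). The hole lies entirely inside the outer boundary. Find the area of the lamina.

163

Outer boundary:
Σ = (-94) + (-196) + (-34) + (-22) = -346
Area = |Σ|/2 = 173.
Hole:
Apply the shoelace formula: 2A = Σ (x_i·y_{i+1} − x_{i+1}·y_i), indices taken mod 3.
Σ = (20) + (-4) + (4) = 20
Area = |Σ|/2 = 10.
Net area = 173 − 10 = 163.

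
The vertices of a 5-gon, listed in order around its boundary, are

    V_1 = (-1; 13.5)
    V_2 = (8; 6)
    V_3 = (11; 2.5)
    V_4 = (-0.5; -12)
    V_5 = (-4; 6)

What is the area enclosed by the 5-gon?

Σ = (-114) + (-46) + (-130.75) + (-51) + (-48) = -389.75
Area = |Σ|/2 = 194.875.

194.875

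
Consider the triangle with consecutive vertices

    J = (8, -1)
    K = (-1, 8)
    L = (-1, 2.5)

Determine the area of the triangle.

24.75

Apply Gauss's area formula: 2A = Σ (x_i·y_{i+1} − x_{i+1}·y_i), indices taken mod 3.
Cross-terms: 63, 5.5, -19  ⇒  Σ = 49.5
Area = |Σ|/2 = 24.75.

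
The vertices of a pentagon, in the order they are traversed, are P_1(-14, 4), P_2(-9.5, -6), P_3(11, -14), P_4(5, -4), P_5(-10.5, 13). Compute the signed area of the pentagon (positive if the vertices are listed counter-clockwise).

Σ = (122) + (199) + (26) + (23) + (140) = 510
Signed area = Σ/2 = 255 (positive ⇒ counter-clockwise traversal).

255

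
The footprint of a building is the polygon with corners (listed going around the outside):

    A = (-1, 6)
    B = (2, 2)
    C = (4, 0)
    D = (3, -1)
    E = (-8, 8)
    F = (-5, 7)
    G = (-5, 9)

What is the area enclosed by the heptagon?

28.5

Cross-terms: -14, -8, -4, 16, -16, -10, -21  ⇒  Σ = -57
Area = |Σ|/2 = 28.5.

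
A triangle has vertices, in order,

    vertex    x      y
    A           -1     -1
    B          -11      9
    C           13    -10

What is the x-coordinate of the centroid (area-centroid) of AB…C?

1/3

Apply the shoelace (surveyor's) formula. First the cross-terms c_i = x_i·y_{i+1} − x_{i+1}·y_i:
  -20, -7, -23  ⇒  2A = -50, A = -25.
Then Σ (x_i + x_{i+1})·c_i = -50, so x̄ = -50 / (6·(-25)) = 1/3.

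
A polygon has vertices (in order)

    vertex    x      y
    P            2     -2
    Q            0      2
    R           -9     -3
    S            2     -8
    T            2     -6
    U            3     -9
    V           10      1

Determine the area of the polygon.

Σ = (4) + (18) + (78) + (4) + (0) + (93) + (-22) = 175
Area = |Σ|/2 = 87.5.

87.5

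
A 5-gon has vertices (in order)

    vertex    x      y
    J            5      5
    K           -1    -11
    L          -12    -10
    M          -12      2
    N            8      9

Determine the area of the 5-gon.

222.5

Apply the shoelace formula: 2A = Σ (x_i·y_{i+1} − x_{i+1}·y_i), indices taken mod 5.
Σ = (-50) + (-122) + (-144) + (-124) + (-5) = -445
Area = |Σ|/2 = 222.5.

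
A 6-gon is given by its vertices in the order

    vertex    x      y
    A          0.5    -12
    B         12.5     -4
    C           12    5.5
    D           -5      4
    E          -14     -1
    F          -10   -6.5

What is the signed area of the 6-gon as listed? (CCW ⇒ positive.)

Apply the surveyor's formula: 2A = Σ (x_i·y_{i+1} − x_{i+1}·y_i), indices taken mod 6.
Σ = (148) + (116.75) + (75.5) + (61) + (81) + (123.25) = 605.5
Signed area = Σ/2 = 302.75 (positive ⇒ counter-clockwise traversal).

302.75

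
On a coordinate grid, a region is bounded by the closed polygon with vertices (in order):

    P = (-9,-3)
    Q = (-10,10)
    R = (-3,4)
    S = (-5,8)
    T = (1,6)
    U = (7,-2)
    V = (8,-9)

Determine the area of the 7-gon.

Cross-terms: -120, -10, -4, -38, -44, -47, -105  ⇒  Σ = -368
Area = |Σ|/2 = 184.

184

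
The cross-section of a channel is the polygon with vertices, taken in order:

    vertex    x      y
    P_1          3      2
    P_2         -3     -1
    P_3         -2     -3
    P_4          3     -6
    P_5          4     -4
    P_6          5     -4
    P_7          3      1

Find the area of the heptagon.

33.5

Apply the shoelace (surveyor's) formula: 2A = Σ (x_i·y_{i+1} − x_{i+1}·y_i), indices taken mod 7.
Σ = (3) + (7) + (21) + (12) + (4) + (17) + (3) = 67
Area = |Σ|/2 = 33.5.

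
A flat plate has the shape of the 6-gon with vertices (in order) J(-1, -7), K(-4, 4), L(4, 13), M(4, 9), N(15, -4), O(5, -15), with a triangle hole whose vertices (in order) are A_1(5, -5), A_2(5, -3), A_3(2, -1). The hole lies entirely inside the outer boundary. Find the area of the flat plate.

258

Outer boundary:
Apply the shoelace (surveyor's) formula: 2A = Σ (x_i·y_{i+1} − x_{i+1}·y_i), indices taken mod 6.
Σ = (-32) + (-68) + (-16) + (-151) + (-205) + (-50) = -522
Area = |Σ|/2 = 261.
Hole:
Apply the shoelace (surveyor's) formula: 2A = Σ (x_i·y_{i+1} − x_{i+1}·y_i), indices taken mod 3.
Σ = (10) + (1) + (-5) = 6
Area = |Σ|/2 = 3.
Net area = 261 − 3 = 258.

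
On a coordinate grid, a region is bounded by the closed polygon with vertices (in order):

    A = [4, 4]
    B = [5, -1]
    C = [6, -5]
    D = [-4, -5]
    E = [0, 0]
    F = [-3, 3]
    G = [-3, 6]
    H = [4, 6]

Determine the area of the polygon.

76

Apply Gauss's area formula: 2A = Σ (x_i·y_{i+1} − x_{i+1}·y_i), indices taken mod 8.
Σ = (-24) + (-19) + (-50) + (0) + (0) + (-9) + (-42) + (-8) = -152
Area = |Σ|/2 = 76.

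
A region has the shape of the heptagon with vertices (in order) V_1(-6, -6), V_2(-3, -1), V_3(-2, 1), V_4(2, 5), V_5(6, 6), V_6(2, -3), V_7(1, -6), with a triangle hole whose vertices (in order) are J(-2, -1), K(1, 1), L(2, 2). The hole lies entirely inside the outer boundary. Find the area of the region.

Outer boundary:
Apply the surveyor's formula: 2A = Σ (x_i·y_{i+1} − x_{i+1}·y_i), indices taken mod 7.
Cross-terms: -12, -5, -12, -18, -30, -9, -42  ⇒  Σ = -128
Area = |Σ|/2 = 64.
Hole:
Σ = (-1) + (0) + (2) = 1
Area = |Σ|/2 = 0.5.
Net area = 64 − 0.5 = 63.5.

63.5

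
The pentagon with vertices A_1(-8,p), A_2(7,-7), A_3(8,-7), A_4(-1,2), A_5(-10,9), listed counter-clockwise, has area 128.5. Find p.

-6

The doubled signed area Σ (x_i y_{i+1} − x_{i+1} y_i) is linear in p.
With p=0 it equals 155; the coefficient of p is -17 (from the two edges through A_1).
So -17·p + 155 = 2·128.5 = 257 ⇒ p = -6.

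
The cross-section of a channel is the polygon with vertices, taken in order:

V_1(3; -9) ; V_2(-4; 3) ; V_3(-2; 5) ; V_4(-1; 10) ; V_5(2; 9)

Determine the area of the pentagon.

65

Apply the shoelace formula: 2A = Σ (x_i·y_{i+1} − x_{i+1}·y_i), indices taken mod 5.
Cross-terms: -27, -14, -15, -29, -45  ⇒  Σ = -130
Area = |Σ|/2 = 65.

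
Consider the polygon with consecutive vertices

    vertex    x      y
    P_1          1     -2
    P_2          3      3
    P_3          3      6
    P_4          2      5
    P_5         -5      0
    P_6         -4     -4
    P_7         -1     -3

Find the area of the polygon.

Σ = (9) + (9) + (3) + (25) + (20) + (8) + (5) = 79
Area = |Σ|/2 = 39.5.

39.5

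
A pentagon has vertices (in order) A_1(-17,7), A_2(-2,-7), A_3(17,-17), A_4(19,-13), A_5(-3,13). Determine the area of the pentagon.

398

Apply the shoelace (surveyor's) formula: 2A = Σ (x_i·y_{i+1} − x_{i+1}·y_i), indices taken mod 5.
A_1→A_2: (-17)(-7) − (-2)(7) = 133
A_2→A_3: (-2)(-17) − (17)(-7) = 153
A_3→A_4: (17)(-13) − (19)(-17) = 102
A_4→A_5: (19)(13) − (-3)(-13) = 208
A_5→A_1: (-3)(7) − (-17)(13) = 200
Σ = 796
Area = |Σ|/2 = 398.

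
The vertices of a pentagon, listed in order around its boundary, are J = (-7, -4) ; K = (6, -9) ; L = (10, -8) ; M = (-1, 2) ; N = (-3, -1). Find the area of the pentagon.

76.5

Cross-terms: 87, 42, 12, 7, 5  ⇒  Σ = 153
Area = |Σ|/2 = 76.5.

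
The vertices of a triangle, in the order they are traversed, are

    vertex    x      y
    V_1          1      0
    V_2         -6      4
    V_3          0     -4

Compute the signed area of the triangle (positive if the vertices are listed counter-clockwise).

16

Apply the shoelace formula: 2A = Σ (x_i·y_{i+1} − x_{i+1}·y_i), indices taken mod 3.
Cross-terms: 4, 24, 4  ⇒  Σ = 32
Signed area = Σ/2 = 16 (positive ⇒ counter-clockwise traversal).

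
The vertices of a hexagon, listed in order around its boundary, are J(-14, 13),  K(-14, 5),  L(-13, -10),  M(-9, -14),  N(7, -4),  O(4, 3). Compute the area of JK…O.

Apply the shoelace (surveyor's) formula: 2A = Σ (x_i·y_{i+1} − x_{i+1}·y_i), indices taken mod 6.
Σ = (112) + (205) + (92) + (134) + (37) + (94) = 674
Area = |Σ|/2 = 337.

337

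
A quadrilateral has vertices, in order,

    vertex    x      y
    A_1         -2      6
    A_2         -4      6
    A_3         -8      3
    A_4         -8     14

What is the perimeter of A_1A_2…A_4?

|A_1A_2| = √((-2)² + (0)²) = √4 = 2
|A_2A_3| = √((-4)² + (-3)²) = √25 = 5
|A_3A_4| = √((0)² + (11)²) = √121 = 11
|A_4A_1| = √((6)² + (-8)²) = √100 = 10
Perimeter = 2 + 5 + 11 + 10 = 28.

28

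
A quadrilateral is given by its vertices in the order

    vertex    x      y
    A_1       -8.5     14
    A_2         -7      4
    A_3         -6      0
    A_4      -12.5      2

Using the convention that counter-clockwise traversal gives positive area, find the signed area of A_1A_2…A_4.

Σ = (64) + (24) + (-12) + (-158) = -82
Signed area = Σ/2 = -41 (negative ⇒ clockwise traversal).

-41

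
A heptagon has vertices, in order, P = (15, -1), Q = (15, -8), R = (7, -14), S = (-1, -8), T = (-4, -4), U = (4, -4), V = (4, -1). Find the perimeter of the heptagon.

|PQ| = √((0)² + (-7)²) = √49 = 7
|QR| = √((-8)² + (-6)²) = √100 = 10
|RS| = √((-8)² + (6)²) = √100 = 10
|ST| = √((-3)² + (4)²) = √25 = 5
|TU| = √((8)² + (0)²) = √64 = 8
|UV| = √((0)² + (3)²) = √9 = 3
|VP| = √((11)² + (0)²) = √121 = 11
Perimeter = 7 + 10 + 10 + 5 + 8 + 3 + 11 = 54.

54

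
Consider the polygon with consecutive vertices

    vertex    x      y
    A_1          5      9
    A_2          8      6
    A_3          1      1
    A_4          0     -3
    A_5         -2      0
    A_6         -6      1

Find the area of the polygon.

55

Cross-terms: -42, 2, -3, -6, -2, -59  ⇒  Σ = -110
Area = |Σ|/2 = 55.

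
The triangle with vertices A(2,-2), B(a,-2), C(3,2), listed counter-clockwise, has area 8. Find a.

The doubled signed area Σ (x_i y_{i+1} − x_{i+1} y_i) is linear in a.
With a=0 it equals -8; the coefficient of a is 4 (from the two edges through B).
So 4·a + -8 = 2·8 = 16 ⇒ a = 6.

6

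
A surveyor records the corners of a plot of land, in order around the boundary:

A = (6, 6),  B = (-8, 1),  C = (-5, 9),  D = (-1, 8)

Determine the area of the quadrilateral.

Apply the shoelace (surveyor's) formula: 2A = Σ (x_i·y_{i+1} − x_{i+1}·y_i), indices taken mod 4.
Σ = (54) + (-67) + (-31) + (-54) = -98
Area = |Σ|/2 = 49.

49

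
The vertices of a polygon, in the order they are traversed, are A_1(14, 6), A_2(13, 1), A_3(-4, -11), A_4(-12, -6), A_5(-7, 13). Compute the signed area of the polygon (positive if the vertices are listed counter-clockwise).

-366.5

Σ = (-64) + (-139) + (-108) + (-198) + (-224) = -733
Signed area = Σ/2 = -366.5 (negative ⇒ clockwise traversal).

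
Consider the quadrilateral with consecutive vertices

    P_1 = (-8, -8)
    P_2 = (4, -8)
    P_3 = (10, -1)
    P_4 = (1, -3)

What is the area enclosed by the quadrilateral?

Apply the shoelace formula: 2A = Σ (x_i·y_{i+1} − x_{i+1}·y_i), indices taken mod 4.
P_1→P_2: (-8)(-8) − (4)(-8) = 96
P_2→P_3: (4)(-1) − (10)(-8) = 76
P_3→P_4: (10)(-3) − (1)(-1) = -29
P_4→P_1: (1)(-8) − (-8)(-3) = -32
Σ = 111
Area = |Σ|/2 = 55.5.

55.5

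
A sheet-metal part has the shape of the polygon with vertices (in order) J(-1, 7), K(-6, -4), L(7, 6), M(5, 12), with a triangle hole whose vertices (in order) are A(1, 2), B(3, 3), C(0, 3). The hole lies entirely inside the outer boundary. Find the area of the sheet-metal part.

Outer boundary:
Cross-terms: 46, -8, 54, 47  ⇒  Σ = 139
Area = |Σ|/2 = 69.5.
Hole:
A→B: (1)(3) − (3)(2) = -3
B→C: (3)(3) − (0)(3) = 9
C→A: (0)(2) − (1)(3) = -3
Σ = 3
Area = |Σ|/2 = 1.5.
Net area = 69.5 − 1.5 = 68.

68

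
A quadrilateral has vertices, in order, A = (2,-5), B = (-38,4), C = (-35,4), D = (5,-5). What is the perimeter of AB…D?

|AB| = √((-40)² + (9)²) = √1681 = 41
|BC| = √((3)² + (0)²) = √9 = 3
|CD| = √((40)² + (-9)²) = √1681 = 41
|DA| = √((-3)² + (0)²) = √9 = 3
Perimeter = 41 + 3 + 41 + 3 = 88.

88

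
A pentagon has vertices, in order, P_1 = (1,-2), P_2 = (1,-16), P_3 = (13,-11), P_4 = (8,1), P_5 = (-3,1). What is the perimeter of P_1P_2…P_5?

56

|P_1P_2| = √((0)² + (-14)²) = √196 = 14
|P_2P_3| = √((12)² + (5)²) = √169 = 13
|P_3P_4| = √((-5)² + (12)²) = √169 = 13
|P_4P_5| = √((-11)² + (0)²) = √121 = 11
|P_5P_1| = √((4)² + (-3)²) = √25 = 5
Perimeter = 14 + 13 + 13 + 11 + 5 = 56.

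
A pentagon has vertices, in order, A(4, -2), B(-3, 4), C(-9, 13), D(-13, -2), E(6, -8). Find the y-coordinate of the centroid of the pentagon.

Apply Gauss's area formula. First the cross-terms c_i = x_i·y_{i+1} − x_{i+1}·y_i:
  10, -3, 187, 116, 20  ⇒  2A = 330, A = 165.
Then Σ (y_i + y_{i+1})·c_i = 666, so ȳ = 666 / (6·165) = 37/55.

37/55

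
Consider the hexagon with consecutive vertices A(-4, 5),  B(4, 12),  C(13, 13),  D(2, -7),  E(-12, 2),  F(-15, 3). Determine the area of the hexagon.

Apply the surveyor's formula: 2A = Σ (x_i·y_{i+1} − x_{i+1}·y_i), indices taken mod 6.
Cross-terms: -68, -104, -117, -80, -6, -63  ⇒  Σ = -438
Area = |Σ|/2 = 219.

219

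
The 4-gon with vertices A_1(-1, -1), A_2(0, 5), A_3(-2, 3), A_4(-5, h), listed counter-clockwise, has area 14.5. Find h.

-4

The doubled signed area Σ (x_i y_{i+1} − x_{i+1} y_i) is linear in h.
With h=0 it equals 25; the coefficient of h is -1 (from the two edges through A_4).
So -1·h + 25 = 2·14.5 = 29 ⇒ h = -4.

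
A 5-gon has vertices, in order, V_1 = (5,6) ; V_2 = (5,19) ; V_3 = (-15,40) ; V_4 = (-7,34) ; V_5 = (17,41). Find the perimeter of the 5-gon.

|V_1V_2| = √((0)² + (13)²) = √169 = 13
|V_2V_3| = √((-20)² + (21)²) = √841 = 29
|V_3V_4| = √((8)² + (-6)²) = √100 = 10
|V_4V_5| = √((24)² + (7)²) = √625 = 25
|V_5V_1| = √((-12)² + (-35)²) = √1369 = 37
Perimeter = 13 + 29 + 10 + 25 + 37 = 114.

114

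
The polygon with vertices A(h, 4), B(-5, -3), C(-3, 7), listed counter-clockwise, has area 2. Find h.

The doubled signed area Σ (x_i y_{i+1} − x_{i+1} y_i) is linear in h.
With h=0 it equals -36; the coefficient of h is -10 (from the two edges through A).
So -10·h + -36 = 2·2 = 4 ⇒ h = -4.

-4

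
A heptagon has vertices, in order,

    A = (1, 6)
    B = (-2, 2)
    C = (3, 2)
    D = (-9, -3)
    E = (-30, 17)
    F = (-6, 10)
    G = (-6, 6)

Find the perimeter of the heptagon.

88

|AB| = √((-3)² + (-4)²) = √25 = 5
|BC| = √((5)² + (0)²) = √25 = 5
|CD| = √((-12)² + (-5)²) = √169 = 13
|DE| = √((-21)² + (20)²) = √841 = 29
|EF| = √((24)² + (-7)²) = √625 = 25
|FG| = √((0)² + (-4)²) = √16 = 4
|GA| = √((7)² + (0)²) = √49 = 7
Perimeter = 5 + 5 + 13 + 29 + 25 + 4 + 7 = 88.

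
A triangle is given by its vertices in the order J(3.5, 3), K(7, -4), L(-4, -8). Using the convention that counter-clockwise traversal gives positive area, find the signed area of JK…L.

Apply the shoelace formula: 2A = Σ (x_i·y_{i+1} − x_{i+1}·y_i), indices taken mod 3.
J→K: (3.5)(-4) − (7)(3) = -35
K→L: (7)(-8) − (-4)(-4) = -72
L→J: (-4)(3) − (3.5)(-8) = 16
Σ = -91
Signed area = Σ/2 = -45.5 (negative ⇒ clockwise traversal).

-45.5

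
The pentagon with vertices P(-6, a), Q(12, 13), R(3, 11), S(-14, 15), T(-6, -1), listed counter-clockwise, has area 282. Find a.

-14

The doubled signed area Σ (x_i y_{i+1} − x_{i+1} y_i) is linear in a.
With a=0 it equals 312; the coefficient of a is -18 (from the two edges through P).
So -18·a + 312 = 2·282 = 564 ⇒ a = -14.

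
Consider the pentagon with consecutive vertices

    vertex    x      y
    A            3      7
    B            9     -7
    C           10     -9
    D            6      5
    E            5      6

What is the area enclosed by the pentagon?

Apply the shoelace formula: 2A = Σ (x_i·y_{i+1} − x_{i+1}·y_i), indices taken mod 5.
A→B: (3)(-7) − (9)(7) = -84
B→C: (9)(-9) − (10)(-7) = -11
C→D: (10)(5) − (6)(-9) = 104
D→E: (6)(6) − (5)(5) = 11
E→A: (5)(7) − (3)(6) = 17
Σ = 37
Area = |Σ|/2 = 18.5.

18.5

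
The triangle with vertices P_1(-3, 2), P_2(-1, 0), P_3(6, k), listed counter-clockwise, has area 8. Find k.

Write out the shoelace sum; only the two edges meeting at P_3 involve k:
2·Area = [((-1)·k − 6·0) + (6·2 − (-3)·k)] + 2
       = 2·k + 14 = 16
⇒ k = 1.

1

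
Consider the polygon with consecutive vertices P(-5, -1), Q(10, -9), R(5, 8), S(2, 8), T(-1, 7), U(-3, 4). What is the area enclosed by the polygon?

Apply the surveyor's formula: 2A = Σ (x_i·y_{i+1} − x_{i+1}·y_i), indices taken mod 6.
Σ = (55) + (125) + (24) + (22) + (17) + (23) = 266
Area = |Σ|/2 = 133.

133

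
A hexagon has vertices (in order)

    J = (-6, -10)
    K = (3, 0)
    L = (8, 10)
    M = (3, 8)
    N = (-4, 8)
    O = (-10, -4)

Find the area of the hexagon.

Apply Gauss's area formula: 2A = Σ (x_i·y_{i+1} − x_{i+1}·y_i), indices taken mod 6.
Cross-terms: 30, 30, 34, 56, 96, 76  ⇒  Σ = 322
Area = |Σ|/2 = 161.

161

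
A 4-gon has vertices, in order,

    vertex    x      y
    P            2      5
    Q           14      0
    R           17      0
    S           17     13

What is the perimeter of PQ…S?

|PQ| = √((12)² + (-5)²) = √169 = 13
|QR| = √((3)² + (0)²) = √9 = 3
|RS| = √((0)² + (13)²) = √169 = 13
|SP| = √((-15)² + (-8)²) = √289 = 17
Perimeter = 13 + 3 + 13 + 17 = 46.

46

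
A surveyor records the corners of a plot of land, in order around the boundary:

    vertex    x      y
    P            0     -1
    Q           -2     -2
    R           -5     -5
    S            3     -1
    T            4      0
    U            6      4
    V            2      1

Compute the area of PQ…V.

Apply the shoelace formula: 2A = Σ (x_i·y_{i+1} − x_{i+1}·y_i), indices taken mod 7.
Σ = (-2) + (0) + (20) + (4) + (16) + (-2) + (-2) = 34
Area = |Σ|/2 = 17.

17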